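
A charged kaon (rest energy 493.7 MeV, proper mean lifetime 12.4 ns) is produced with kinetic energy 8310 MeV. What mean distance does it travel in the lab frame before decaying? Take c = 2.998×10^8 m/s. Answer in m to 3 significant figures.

γ = 1 + K/(m₀c²) = 1 + 8310/493.7 = 17.832
β = √(1 − 1/γ²) = 0.99843
Dilated lifetime: γτ₀ = 17.832 × 12.4 ns = 221.12 ns
d = βc·γτ₀ = 0.99843 × (2.998×10^8 m/s) × 2.2112×10^-7 s = 66.2 m

d ≈ 66.2 m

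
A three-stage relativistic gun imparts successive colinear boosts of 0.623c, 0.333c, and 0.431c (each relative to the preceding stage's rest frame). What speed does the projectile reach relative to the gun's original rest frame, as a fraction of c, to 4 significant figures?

u ≈ 0.9117c

Compose boost 2: (0.333 + 0.623)/(1 + 0.333×0.623) = 0.9560/1.20746 = 0.791745
Compose boost 3: (0.431 + 0.791745)/(1 + 0.431×0.791745) = 1.22275/1.34124 = 0.9117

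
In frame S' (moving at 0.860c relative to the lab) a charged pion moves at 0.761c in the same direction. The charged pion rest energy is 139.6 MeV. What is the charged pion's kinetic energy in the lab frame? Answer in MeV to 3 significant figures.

u_lab = (0.761 + 0.860)/(1 + 0.761×0.860) = 0.979776
γ = 1/√(1 − 0.979776²) = 4.9976
K = (γ − 1)m₀c² = (4.9976 − 1) × 139.6 = 3.9976 × 139.6 = 558 MeV

K ≈ 558 MeV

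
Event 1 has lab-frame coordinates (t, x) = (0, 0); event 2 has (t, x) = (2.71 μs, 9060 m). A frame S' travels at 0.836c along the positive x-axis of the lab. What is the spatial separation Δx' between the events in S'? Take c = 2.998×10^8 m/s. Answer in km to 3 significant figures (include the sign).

Δx' ≈ 15.3 km

γ = 1/√(1 − 0.836²) = 1.8224
Δx' = γ(Δx − vΔt) = 1.8224 × (9060 m − 0.836×(2.998×10^8 m/s)×2.71×10^-6 s)
= 1.8224 × (8380.8 m) = 15.3 km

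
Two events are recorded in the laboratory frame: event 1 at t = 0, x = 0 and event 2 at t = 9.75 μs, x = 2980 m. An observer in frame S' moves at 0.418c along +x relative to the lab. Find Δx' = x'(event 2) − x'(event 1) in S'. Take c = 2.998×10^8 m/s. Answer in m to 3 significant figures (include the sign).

γ = 1/√(1 − 0.418²) = 1.1008
Δx' = γ(Δx − vΔt) = 1.1008 × (2980 m − 0.418×(2.998×10^8 m/s)×9.75×10^-6 s)
= 1.1008 × (1758.2 m) = 1940 m

Δx' ≈ 1940 m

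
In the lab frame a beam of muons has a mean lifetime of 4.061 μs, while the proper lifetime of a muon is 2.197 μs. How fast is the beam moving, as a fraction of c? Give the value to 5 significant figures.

β ≈ 0.84102

γ = Δt/τ₀ = 4.061/2.197 = 1.848430
β = √(1 − 1/γ²) = √(1 − 1/1.848430²) = 0.84102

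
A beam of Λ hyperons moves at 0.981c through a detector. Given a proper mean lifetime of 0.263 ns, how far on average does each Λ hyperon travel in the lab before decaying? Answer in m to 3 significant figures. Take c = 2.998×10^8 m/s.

γ = 1/√(1 − 0.981²) = 5.1544
Dilated lifetime: Δt = γτ₀ = 5.1544 × 0.263 ns = 1.3556 ns
d = vΔt = 0.981c × 1.3556 ns = 2.9410×10^8 m/s × 1.3556×10^-9 s = 0.399 m

d ≈ 0.399 m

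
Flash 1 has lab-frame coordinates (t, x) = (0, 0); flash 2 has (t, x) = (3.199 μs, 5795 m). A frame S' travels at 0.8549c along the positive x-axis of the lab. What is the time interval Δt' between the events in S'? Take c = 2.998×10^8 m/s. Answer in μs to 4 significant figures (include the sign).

Δt' ≈ -25.69 μs

γ = 1/√(1 − 0.8549²) = 1.92755
Δt' = γ(Δt − vΔx/c²) = 1.92755 × (3.199 μs − 0.8549×5795 m / (2.998×10^8 m/s))
= 1.92755 × (-13.3258 μs) = -25.69 μs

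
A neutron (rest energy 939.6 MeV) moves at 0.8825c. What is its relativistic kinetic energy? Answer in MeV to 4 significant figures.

K ≈ 1058 MeV

γ = 1/√(1 − 0.8825²) = 2.12625
K = (γ − 1)m₀c² = (2.12625 − 1) × 939.6 MeV = 1.12625 × 939.6 MeV = 1058 MeV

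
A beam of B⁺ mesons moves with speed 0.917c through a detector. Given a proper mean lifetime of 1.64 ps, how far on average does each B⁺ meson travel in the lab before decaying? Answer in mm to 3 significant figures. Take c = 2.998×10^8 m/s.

γ = 1/√(1 − 0.917²) = 2.5070
Dilated lifetime: Δt = γτ₀ = 2.5070 × 1.64 ps = 4.1114 ps
d = vΔt = 0.917c × 4.1114 ps = 2.7492×10^8 m/s × 4.1114×10^-12 s = 1.13 mm

d ≈ 1.13 mm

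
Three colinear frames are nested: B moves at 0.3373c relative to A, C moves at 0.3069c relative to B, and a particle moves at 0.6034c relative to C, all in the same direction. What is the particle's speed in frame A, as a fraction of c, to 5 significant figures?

u ≈ 0.87792c

Compose boost 2: (0.3069 + 0.3373)/(1 + 0.3069×0.3373) = 0.64420/1.103517 = 0.5837697
Compose boost 3: (0.6034 + 0.5837697)/(1 + 0.6034×0.5837697) = 1.187170/1.352247 = 0.87792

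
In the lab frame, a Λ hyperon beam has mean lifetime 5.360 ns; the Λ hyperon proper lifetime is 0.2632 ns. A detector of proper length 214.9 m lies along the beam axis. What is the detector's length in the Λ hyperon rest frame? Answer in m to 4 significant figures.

Time dilation ⇒ γ = Δt/τ₀ = 5.360/0.2632 = 20.3647
Length contraction: L = L₀/γ = 214.9/20.3647 = 10.55 m

L ≈ 10.55 m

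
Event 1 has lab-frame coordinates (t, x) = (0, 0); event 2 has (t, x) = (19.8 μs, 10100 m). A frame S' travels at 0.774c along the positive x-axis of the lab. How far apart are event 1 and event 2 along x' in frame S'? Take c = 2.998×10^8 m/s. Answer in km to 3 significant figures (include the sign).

Δx' ≈ 8.69 km

γ = 1/√(1 − 0.774²) = 1.5793
Δx' = γ(Δx − vΔt) = 1.5793 × (10100 m − 0.774×(2.998×10^8 m/s)×19.8×10^-6 s)
= 1.5793 × (5505.5 m) = 8.69 km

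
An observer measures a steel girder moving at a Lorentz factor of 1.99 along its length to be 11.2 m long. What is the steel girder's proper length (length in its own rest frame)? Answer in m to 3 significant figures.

L₀ ≈ 22.3 m

γ = 1.99 (given)
L₀ = γL = 1.99 × 11.2 = 22.3 m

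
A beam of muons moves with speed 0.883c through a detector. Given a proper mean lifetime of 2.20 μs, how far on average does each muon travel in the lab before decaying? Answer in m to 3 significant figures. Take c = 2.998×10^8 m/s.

d ≈ 1240 m

γ = 1/√(1 − 0.883²) = 2.1305
Dilated lifetime: Δt = γτ₀ = 2.1305 × 2.20 μs = 4.6871 μs
d = vΔt = 0.883c × 4.6871 μs = 2.6472×10^8 m/s × 4.6871×10^-6 s = 1240 m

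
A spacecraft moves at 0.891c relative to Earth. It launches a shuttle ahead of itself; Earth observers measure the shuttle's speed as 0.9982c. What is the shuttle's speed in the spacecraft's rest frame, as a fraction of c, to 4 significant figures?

u' ≈ 0.9692c

Inverse velocity addition: u' = (u − v)/(1 − uv/c²)
= (0.9982 − 0.891)/(1 − 0.9982×0.891) = 0.1072/0.110604 = 0.9692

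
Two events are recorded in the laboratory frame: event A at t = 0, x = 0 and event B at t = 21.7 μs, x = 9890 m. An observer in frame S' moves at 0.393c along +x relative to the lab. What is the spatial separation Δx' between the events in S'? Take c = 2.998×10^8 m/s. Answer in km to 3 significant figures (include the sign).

γ = 1/√(1 − 0.393²) = 1.0875
Δx' = γ(Δx − vΔt) = 1.0875 × (9890 m − 0.393×(2.998×10^8 m/s)×21.7×10^-6 s)
= 1.0875 × (7333.3 m) = 7.97 km

Δx' ≈ 7.97 km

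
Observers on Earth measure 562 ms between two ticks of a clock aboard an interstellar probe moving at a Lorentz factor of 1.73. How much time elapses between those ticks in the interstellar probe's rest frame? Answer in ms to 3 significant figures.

γ = 1.73 (given)
Proper time: τ₀ = Δt/γ = 562/1.73 = 325 ms

τ₀ ≈ 325 ms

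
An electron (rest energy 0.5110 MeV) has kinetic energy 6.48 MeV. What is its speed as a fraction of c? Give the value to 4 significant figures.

γ = 1 + K/(m₀c²) = 1 + 6.48/0.5110 = 13.6810
β = √(1 − 1/γ²) = 0.9973

β ≈ 0.9973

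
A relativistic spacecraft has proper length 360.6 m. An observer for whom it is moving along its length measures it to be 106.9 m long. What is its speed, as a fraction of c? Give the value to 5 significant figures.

γ = L₀/L = 360.6/106.9 = 3.373246
β = √(1 − 1/γ²) = 0.95505

β ≈ 0.95505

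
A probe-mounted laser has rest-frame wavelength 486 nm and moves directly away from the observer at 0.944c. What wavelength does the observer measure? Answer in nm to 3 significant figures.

Relativistic Doppler: λ_obs = λ_src √((1+β)/(1−β))
= 486 × √(1.9440/0.056000) = 486 × 5.8919 = 2860 nm

λ_obs ≈ 2860 nm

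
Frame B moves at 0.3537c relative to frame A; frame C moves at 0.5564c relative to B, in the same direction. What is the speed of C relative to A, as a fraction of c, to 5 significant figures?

u ≈ 0.76045c

Compose boost 2: (0.5564 + 0.3537)/(1 + 0.5564×0.3537) = 0.91010/1.196799 = 0.76045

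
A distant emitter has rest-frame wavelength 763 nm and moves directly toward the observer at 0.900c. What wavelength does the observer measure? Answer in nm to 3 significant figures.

λ_obs ≈ 175 nm

Relativistic Doppler: λ_obs = λ_src √((1−β)/(1+β))
= 763 × √(0.10000/1.9000) = 763 × 0.22942 = 175 nm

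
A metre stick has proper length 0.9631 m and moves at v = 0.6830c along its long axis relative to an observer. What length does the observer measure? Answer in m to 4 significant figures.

L ≈ 0.7035 m

γ = 1/√(1 − 0.6830²) = 1.36908
Length contraction: L = L₀/γ = 0.9631/1.36908 = 0.7035 m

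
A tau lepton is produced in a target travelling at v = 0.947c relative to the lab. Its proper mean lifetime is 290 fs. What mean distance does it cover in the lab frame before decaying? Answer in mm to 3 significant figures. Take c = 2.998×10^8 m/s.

γ = 1/√(1 − 0.947²) = 3.1130
Dilated lifetime: Δt = γτ₀ = 3.1130 × 290 fs = 902.77 fs
d = vΔt = 0.947c × 902.77 fs = 2.8391×10^8 m/s × 9.0277×10^-13 s = 0.256 mm

d ≈ 0.256 mm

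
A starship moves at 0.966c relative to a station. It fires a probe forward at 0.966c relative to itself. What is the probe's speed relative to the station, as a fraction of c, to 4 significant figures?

u ≈ 0.9994c

Relativistic velocity addition: u = (u' + v)/(1 + u'v/c²)
= (0.966 + 0.966)/(1 + 0.966×0.966) = 1.932/1.93316 = 0.9994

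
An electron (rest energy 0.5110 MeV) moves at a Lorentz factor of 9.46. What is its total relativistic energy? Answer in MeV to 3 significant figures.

E ≈ 4.83 MeV

γ = 9.46 (given)
E = γm₀c² = 9.46 × 0.5110 MeV = 4.83 MeV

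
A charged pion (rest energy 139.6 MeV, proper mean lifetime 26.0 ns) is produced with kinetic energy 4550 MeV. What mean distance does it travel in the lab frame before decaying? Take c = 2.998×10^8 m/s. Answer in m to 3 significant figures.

γ = 1 + K/(m₀c²) = 1 + 4550/139.6 = 33.593
β = √(1 − 1/γ²) = 0.99956
Dilated lifetime: γτ₀ = 33.593 × 26.0 ns = 873.42 ns
d = βc·γτ₀ = 0.99956 × (2.998×10^8 m/s) × 8.7342×10^-7 s = 262 m

d ≈ 262 m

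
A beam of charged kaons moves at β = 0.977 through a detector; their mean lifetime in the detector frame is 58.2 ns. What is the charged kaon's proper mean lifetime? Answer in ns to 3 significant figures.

τ₀ ≈ 12.4 ns

γ = 1/√(1 − 0.977²) = 4.6896
Proper time: τ₀ = Δt/γ = 58.2/4.6896 = 12.4 ns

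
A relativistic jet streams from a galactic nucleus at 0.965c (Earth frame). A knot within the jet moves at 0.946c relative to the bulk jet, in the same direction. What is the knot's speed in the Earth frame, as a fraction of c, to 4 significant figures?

u ≈ 0.9990c

Relativistic velocity addition: u = (u' + v)/(1 + u'v/c²)
= (0.946 + 0.965)/(1 + 0.946×0.965) = 1.911/1.91289 = 0.9990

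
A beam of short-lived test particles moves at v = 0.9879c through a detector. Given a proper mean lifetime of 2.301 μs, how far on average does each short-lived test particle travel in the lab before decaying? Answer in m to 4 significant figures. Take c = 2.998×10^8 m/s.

γ = 1/√(1 − 0.9879²) = 6.44778
Dilated lifetime: Δt = γτ₀ = 6.44778 × 2.301 μs = 14.8363 μs
d = vΔt = 0.9879c × 14.8363 μs = 2.96172×10^8 m/s × 1.48363×10^-5 s = 4394 m

d ≈ 4394 m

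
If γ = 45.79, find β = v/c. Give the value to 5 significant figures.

β ≈ 0.99976

β = √(1 − 1/γ²) = √(1 − 1/45.79²) = √(0.9995231) = 0.99976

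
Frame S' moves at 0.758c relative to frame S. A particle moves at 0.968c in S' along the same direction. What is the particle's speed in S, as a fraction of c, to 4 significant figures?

Relativistic velocity addition: u = (u' + v)/(1 + u'v/c²)
= (0.968 + 0.758)/(1 + 0.968×0.758) = 1.726/1.73374 = 0.9955

u ≈ 0.9955c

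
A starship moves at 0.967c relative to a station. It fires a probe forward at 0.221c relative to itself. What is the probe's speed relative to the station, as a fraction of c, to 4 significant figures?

u ≈ 0.9788c

Relativistic velocity addition: u = (u' + v)/(1 + u'v/c²)
= (0.221 + 0.967)/(1 + 0.221×0.967) = 1.188/1.21371 = 0.9788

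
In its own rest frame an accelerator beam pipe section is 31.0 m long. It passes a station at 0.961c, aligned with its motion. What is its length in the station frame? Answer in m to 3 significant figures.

γ = 1/√(1 − 0.961²) = 3.6160
Length contraction: L = L₀/γ = 31.0/3.6160 = 8.57 m

L ≈ 8.57 m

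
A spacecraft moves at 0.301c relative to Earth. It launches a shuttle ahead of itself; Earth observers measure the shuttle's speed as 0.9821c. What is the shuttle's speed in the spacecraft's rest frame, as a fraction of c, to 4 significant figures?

Inverse velocity addition: u' = (u − v)/(1 − uv/c²)
= (0.9821 − 0.301)/(1 − 0.9821×0.301) = 0.6811/0.704388 = 0.9669

u' ≈ 0.9669c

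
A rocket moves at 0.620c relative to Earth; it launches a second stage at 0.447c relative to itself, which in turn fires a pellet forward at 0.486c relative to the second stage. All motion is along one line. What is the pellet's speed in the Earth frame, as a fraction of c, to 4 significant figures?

Compose boost 2: (0.447 + 0.620)/(1 + 0.447×0.620) = 1.067/1.27714 = 0.835460
Compose boost 3: (0.486 + 0.835460)/(1 + 0.486×0.835460) = 1.32146/1.40603 = 0.9398

u ≈ 0.9398c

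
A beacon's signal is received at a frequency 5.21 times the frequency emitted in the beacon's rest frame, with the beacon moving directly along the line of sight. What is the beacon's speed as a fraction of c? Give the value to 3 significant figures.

f_obs/f_src = √((1+β)/(1−β)) = 5.21  ⇒  (1+β)/(1−β) = 27.144
β = |1 − D²|/(1 + D²) = |1 − 27.144|/(1 + 27.144) = 0.929

β ≈ 0.929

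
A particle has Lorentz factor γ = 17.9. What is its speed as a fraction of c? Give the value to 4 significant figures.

β = √(1 − 1/γ²) = √(1 − 1/17.9²) = √(0.996879) = 0.9984

β ≈ 0.9984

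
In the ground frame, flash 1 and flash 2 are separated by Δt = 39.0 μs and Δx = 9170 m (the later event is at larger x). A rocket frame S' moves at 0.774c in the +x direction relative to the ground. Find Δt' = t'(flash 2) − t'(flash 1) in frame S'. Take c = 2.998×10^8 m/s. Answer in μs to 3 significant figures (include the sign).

Δt' ≈ 24.2 μs

γ = 1/√(1 − 0.774²) = 1.5793
Δt' = γ(Δt − vΔx/c²) = 1.5793 × (39.0 μs − 0.774×9170 m / (2.998×10^8 m/s))
= 1.5793 × (15.326 μs) = 24.2 μs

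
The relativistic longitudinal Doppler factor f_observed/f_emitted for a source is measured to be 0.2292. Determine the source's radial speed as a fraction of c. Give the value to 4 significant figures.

β ≈ 0.9002

f_obs/f_src = √((1−β)/(1+β)) = 0.2292  ⇒  (1−β)/(1+β) = 0.0525326
β = |1 − D²|/(1 + D²) = |1 − 0.0525326|/(1 + 0.0525326) = 0.9002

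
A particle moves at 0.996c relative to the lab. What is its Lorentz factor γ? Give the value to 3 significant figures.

γ = 1/√(1 − β²) = 1/√(1 − 0.996²) = 1/√(0.0079840) = 11.2

γ ≈ 11.2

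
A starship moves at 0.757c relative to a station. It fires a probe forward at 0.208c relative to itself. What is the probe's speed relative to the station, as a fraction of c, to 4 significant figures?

u ≈ 0.8337c

Relativistic velocity addition: u = (u' + v)/(1 + u'v/c²)
= (0.208 + 0.757)/(1 + 0.208×0.757) = 0.9650/1.15746 = 0.8337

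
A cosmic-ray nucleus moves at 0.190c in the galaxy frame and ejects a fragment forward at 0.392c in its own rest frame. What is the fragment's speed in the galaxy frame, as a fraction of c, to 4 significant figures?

u ≈ 0.5417c

Compose boost 2: (0.392 + 0.190)/(1 + 0.392×0.190) = 0.5820/1.07448 = 0.5417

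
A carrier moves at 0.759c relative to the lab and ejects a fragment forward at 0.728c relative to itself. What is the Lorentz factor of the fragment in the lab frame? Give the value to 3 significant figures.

u_lab = (0.728 + 0.759)/(1 + 0.728×0.759) = 1.487/1.55255 = 0.957778
γ = 1/√(1 − 0.957778²) = 3.48

γ ≈ 3.48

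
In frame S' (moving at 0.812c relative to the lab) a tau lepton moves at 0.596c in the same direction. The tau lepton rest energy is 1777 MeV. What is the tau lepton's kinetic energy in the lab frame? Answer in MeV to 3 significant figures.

K ≈ 3850 MeV

u_lab = (0.596 + 0.812)/(1 + 0.596×0.812) = 0.948818
γ = 1/√(1 − 0.948818²) = 3.1663
K = (γ − 1)m₀c² = (3.1663 − 1) × 1777 = 2.1663 × 1777 = 3850 MeV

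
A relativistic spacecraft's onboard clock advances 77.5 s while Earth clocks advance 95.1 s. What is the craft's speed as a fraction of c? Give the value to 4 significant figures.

γ = Δt/τ₀ = 95.1/77.5 = 1.22710
β = √(1 − 1/γ²) = √(1 − 1/1.22710²) = 0.5796

β ≈ 0.5796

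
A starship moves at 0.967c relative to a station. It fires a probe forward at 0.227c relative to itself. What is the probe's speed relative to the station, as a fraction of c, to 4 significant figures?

Relativistic velocity addition: u = (u' + v)/(1 + u'v/c²)
= (0.227 + 0.967)/(1 + 0.227×0.967) = 1.194/1.21951 = 0.9791

u ≈ 0.9791c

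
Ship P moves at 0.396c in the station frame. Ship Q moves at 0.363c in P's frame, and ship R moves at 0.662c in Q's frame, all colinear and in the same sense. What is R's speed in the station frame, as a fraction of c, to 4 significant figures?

Compose boost 2: (0.363 + 0.396)/(1 + 0.363×0.396) = 0.7590/1.14375 = 0.663608
Compose boost 3: (0.662 + 0.663608)/(1 + 0.662×0.663608) = 1.32561/1.43931 = 0.9210

u ≈ 0.9210c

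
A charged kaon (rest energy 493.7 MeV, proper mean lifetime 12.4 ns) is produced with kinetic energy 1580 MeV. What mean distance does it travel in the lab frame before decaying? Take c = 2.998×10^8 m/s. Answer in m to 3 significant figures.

d ≈ 15.2 m

γ = 1 + K/(m₀c²) = 1 + 1580/493.7 = 4.2003
β = √(1 − 1/γ²) = 0.97125
Dilated lifetime: γτ₀ = 4.2003 × 12.4 ns = 52.084 ns
d = βc·γτ₀ = 0.97125 × (2.998×10^8 m/s) × 5.2084×10^-8 s = 15.2 m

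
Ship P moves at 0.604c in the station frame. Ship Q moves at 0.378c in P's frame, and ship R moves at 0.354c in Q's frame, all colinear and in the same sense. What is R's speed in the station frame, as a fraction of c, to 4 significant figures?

u ≈ 0.8990c

Compose boost 2: (0.378 + 0.604)/(1 + 0.378×0.604) = 0.9820/1.22831 = 0.799471
Compose boost 3: (0.354 + 0.799471)/(1 + 0.354×0.799471) = 1.15347/1.28301 = 0.8990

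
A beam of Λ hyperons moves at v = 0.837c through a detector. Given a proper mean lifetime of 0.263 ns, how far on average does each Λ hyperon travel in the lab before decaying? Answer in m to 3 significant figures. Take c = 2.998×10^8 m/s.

γ = 1/√(1 − 0.837²) = 1.8275
Dilated lifetime: Δt = γτ₀ = 1.8275 × 0.263 ns = 0.48063 ns
d = vΔt = 0.837c × 0.48063 ns = 2.5093×10^8 m/s × 4.8063×10^-10 s = 0.121 m

d ≈ 0.121 m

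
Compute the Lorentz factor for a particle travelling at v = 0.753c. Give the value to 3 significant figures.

γ = 1/√(1 − β²) = 1/√(1 − 0.753²) = 1/√(0.43299) = 1.52

γ ≈ 1.52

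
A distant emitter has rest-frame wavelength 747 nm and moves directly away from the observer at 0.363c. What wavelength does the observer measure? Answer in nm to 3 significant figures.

Relativistic Doppler: λ_obs = λ_src √((1+β)/(1−β))
= 747 × √(1.3630/0.63700) = 747 × 1.4628 = 1090 nm

λ_obs ≈ 1090 nm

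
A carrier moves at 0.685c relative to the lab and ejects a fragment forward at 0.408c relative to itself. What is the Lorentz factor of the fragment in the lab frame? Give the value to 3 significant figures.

u_lab = (0.408 + 0.685)/(1 + 0.408×0.685) = 1.093/1.27948 = 0.854253
γ = 1/√(1 − 0.854253²) = 1.92

γ ≈ 1.92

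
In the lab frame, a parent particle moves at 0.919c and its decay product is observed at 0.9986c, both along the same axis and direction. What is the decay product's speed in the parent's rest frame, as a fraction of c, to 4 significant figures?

u' ≈ 0.9674c

Inverse velocity addition: u' = (u − v)/(1 − uv/c²)
= (0.9986 − 0.919)/(1 − 0.9986×0.919) = 0.07960/0.0822866 = 0.9674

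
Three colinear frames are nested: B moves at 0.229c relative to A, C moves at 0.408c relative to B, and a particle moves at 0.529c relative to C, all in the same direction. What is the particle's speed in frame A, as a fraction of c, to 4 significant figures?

u ≈ 0.8497c

Compose boost 2: (0.408 + 0.229)/(1 + 0.408×0.229) = 0.6370/1.09343 = 0.582569
Compose boost 3: (0.529 + 0.582569)/(1 + 0.529×0.582569) = 1.11157/1.30818 = 0.8497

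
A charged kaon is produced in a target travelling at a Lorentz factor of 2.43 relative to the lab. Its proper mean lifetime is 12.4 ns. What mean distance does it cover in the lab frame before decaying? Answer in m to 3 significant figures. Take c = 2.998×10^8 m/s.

d ≈ 8.23 m

β = √(1 − 1/γ²) = √(1 − 1/2.43²) = 0.91140
Dilated lifetime: Δt = γτ₀ = 2.43 × 12.4 ns = 30.132 ns
d = vΔt = 0.91140c × 30.132 ns = 2.7324×10^8 m/s × 3.0132×10^-8 s = 8.23 m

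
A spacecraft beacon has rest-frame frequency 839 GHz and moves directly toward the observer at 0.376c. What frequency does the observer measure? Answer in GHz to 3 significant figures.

Relativistic Doppler: f_obs = f_src √((1+β)/(1−β))
= 839 × √(1.3760/0.62400) = 839 × 1.4850 = 1250 GHz

f_obs ≈ 1250 GHz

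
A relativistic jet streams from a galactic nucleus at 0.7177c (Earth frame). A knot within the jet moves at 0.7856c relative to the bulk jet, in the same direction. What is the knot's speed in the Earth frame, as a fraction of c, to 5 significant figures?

Relativistic velocity addition: u = (u' + v)/(1 + u'v/c²)
= (0.7856 + 0.7177)/(1 + 0.7856×0.7177) = 1.5033/1.563825 = 0.96130

u ≈ 0.96130c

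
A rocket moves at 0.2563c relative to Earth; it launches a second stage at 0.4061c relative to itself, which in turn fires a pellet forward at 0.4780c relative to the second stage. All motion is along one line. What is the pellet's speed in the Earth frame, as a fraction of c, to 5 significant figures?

u ≈ 0.83772c

Compose boost 2: (0.4061 + 0.2563)/(1 + 0.4061×0.2563) = 0.66240/1.104083 = 0.5999547
Compose boost 3: (0.4780 + 0.5999547)/(1 + 0.4780×0.5999547) = 1.077955/1.286778 = 0.83772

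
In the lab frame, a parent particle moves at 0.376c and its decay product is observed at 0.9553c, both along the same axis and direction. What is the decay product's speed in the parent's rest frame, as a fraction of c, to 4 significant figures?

u' ≈ 0.9040c

Inverse velocity addition: u' = (u − v)/(1 − uv/c²)
= (0.9553 − 0.376)/(1 − 0.9553×0.376) = 0.5793/0.640807 = 0.9040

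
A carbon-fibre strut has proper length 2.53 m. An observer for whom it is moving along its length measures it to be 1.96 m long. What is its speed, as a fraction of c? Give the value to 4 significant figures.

γ = L₀/L = 2.53/1.96 = 1.29082
β = √(1 − 1/γ²) = 0.6323

β ≈ 0.6323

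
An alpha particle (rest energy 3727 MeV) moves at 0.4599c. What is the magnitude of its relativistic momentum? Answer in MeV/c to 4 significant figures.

p ≈ 1930 MeV/c

γ = 1/√(1 − 0.4599²) = 1.12616
p = γβm₀c = 1.12616 × 0.4599 × 3727 MeV/c = 1930 MeV/c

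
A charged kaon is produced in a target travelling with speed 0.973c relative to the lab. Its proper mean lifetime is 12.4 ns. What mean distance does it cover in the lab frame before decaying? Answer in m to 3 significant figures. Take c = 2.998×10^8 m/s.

d ≈ 15.7 m

γ = 1/√(1 − 0.973²) = 4.3327
Dilated lifetime: Δt = γτ₀ = 4.3327 × 12.4 ns = 53.725 ns
d = vΔt = 0.973c × 53.725 ns = 2.9171×10^8 m/s × 5.3725×10^-8 s = 15.7 m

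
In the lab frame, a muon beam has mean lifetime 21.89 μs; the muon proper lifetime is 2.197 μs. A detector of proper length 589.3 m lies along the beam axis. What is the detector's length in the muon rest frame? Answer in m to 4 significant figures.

Time dilation ⇒ γ = Δt/τ₀ = 21.89/2.197 = 9.96359
Length contraction: L = L₀/γ = 589.3/9.96359 = 59.15 m

L ≈ 59.15 m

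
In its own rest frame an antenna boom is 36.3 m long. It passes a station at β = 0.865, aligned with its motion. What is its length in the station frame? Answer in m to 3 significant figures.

γ = 1/√(1 − 0.865²) = 1.9929
Length contraction: L = L₀/γ = 36.3/1.9929 = 18.2 m

L ≈ 18.2 m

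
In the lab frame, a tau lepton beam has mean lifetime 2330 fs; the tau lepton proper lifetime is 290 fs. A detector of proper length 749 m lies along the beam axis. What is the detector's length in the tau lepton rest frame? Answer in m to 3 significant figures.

L ≈ 93.2 m

Time dilation ⇒ γ = Δt/τ₀ = 2330/290 = 8.0345
Length contraction: L = L₀/γ = 749/8.0345 = 93.2 m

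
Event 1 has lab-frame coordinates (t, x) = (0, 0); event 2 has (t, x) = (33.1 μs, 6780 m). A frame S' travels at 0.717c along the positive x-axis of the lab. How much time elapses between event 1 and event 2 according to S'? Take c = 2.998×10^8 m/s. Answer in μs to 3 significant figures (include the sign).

γ = 1/√(1 − 0.717²) = 1.4346
Δt' = γ(Δt − vΔx/c²) = 1.4346 × (33.1 μs − 0.717×6780 m / (2.998×10^8 m/s))
= 1.4346 × (16.885 μs) = 24.2 μs

Δt' ≈ 24.2 μs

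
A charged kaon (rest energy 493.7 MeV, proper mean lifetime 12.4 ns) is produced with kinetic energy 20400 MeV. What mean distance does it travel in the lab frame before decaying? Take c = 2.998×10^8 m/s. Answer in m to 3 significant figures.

γ = 1 + K/(m₀c²) = 1 + 20400/493.7 = 42.321
β = √(1 − 1/γ²) = 0.99972
Dilated lifetime: γτ₀ = 42.321 × 12.4 ns = 524.78 ns
d = βc·γτ₀ = 0.99972 × (2.998×10^8 m/s) × 5.2478×10^-7 s = 157 m

d ≈ 157 m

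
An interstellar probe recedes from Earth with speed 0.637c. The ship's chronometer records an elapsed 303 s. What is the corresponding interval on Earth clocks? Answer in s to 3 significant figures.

γ = 1/√(1 − 0.637²) = 1.2972
Time dilation: Δt = γτ₀ = 1.2972 × 303 s = 393 s

Δt ≈ 393 s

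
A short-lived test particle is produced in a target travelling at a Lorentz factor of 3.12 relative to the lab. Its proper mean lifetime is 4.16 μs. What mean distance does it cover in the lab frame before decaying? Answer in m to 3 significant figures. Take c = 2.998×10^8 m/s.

d ≈ 3690 m

β = √(1 − 1/γ²) = √(1 − 1/3.12²) = 0.94724
Dilated lifetime: Δt = γτ₀ = 3.12 × 4.16 μs = 12.979 μs
d = vΔt = 0.94724c × 12.979 μs = 2.8398×10^8 m/s × 1.2979×10^-5 s = 3690 m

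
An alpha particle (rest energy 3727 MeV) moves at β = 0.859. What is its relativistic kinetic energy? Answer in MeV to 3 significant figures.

γ = 1/√(1 − 0.859²) = 1.9532
K = (γ − 1)m₀c² = (1.9532 − 1) × 3727 MeV = 0.95322 × 3727 MeV = 3550 MeV

K ≈ 3550 MeV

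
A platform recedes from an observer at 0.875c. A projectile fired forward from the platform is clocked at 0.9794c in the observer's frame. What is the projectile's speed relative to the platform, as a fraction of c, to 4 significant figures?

Inverse velocity addition: u' = (u − v)/(1 − uv/c²)
= (0.9794 − 0.875)/(1 − 0.9794×0.875) = 0.1044/0.143025 = 0.7299

u' ≈ 0.7299c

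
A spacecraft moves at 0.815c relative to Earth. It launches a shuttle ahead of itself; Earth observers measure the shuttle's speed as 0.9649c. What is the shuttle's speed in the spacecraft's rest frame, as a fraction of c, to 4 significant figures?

u' ≈ 0.7018c

Inverse velocity addition: u' = (u − v)/(1 − uv/c²)
= (0.9649 − 0.815)/(1 − 0.9649×0.815) = 0.1499/0.213607 = 0.7018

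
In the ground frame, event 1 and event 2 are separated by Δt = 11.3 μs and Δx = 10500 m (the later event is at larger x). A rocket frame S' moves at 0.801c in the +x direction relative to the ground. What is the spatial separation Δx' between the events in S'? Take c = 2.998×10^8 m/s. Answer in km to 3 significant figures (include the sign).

Δx' ≈ 13.0 km

γ = 1/√(1 − 0.801²) = 1.6704
Δx' = γ(Δx − vΔt) = 1.6704 × (10500 m − 0.801×(2.998×10^8 m/s)×11.3×10^-6 s)
= 1.6704 × (7786.4 m) = 13.0 km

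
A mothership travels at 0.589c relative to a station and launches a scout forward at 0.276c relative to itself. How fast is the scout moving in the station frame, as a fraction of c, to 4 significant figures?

Compose boost 2: (0.276 + 0.589)/(1 + 0.276×0.589) = 0.8650/1.16256 = 0.7440

u ≈ 0.7440c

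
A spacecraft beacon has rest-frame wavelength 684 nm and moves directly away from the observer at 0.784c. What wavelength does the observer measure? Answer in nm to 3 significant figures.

λ_obs ≈ 1970 nm

Relativistic Doppler: λ_obs = λ_src √((1+β)/(1−β))
= 684 × √(1.7840/0.21600) = 684 × 2.8739 = 1970 nm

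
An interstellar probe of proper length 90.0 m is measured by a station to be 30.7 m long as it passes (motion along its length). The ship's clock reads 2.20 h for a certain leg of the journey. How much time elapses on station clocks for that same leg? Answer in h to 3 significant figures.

Length contraction ⇒ γ = L₀/L = 90.0/30.7 = 2.9316
Time dilation: Δt = γτ₀ = 2.9316 × 2.20 h = 6.45 h

Δt ≈ 6.45 h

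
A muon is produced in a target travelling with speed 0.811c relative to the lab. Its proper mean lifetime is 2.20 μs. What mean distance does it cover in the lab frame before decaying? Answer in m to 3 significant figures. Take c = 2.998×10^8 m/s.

γ = 1/√(1 − 0.811²) = 1.7093
Dilated lifetime: Δt = γτ₀ = 1.7093 × 2.20 μs = 3.7604 μs
d = vΔt = 0.811c × 3.7604 μs = 2.4314×10^8 m/s × 3.7604×10^-6 s = 914 m

d ≈ 914 m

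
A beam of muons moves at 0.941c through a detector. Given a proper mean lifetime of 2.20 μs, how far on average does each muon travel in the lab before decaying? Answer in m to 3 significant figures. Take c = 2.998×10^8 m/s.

d ≈ 1830 m

γ = 1/√(1 − 0.941²) = 2.9550
Dilated lifetime: Δt = γτ₀ = 2.9550 × 2.20 μs = 6.5011 μs
d = vΔt = 0.941c × 6.5011 μs = 2.8211×10^8 m/s × 6.5011×10^-6 s = 1830 m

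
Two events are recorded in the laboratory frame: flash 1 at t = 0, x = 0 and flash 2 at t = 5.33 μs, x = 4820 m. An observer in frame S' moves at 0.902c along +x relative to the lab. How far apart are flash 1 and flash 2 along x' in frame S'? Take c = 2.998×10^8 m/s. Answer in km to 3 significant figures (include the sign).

Δx' ≈ 7.83 km

γ = 1/√(1 − 0.902²) = 2.3162
Δx' = γ(Δx − vΔt) = 2.3162 × (4820 m − 0.902×(2.998×10^8 m/s)×5.33×10^-6 s)
= 2.3162 × (3378.7 m) = 7.83 km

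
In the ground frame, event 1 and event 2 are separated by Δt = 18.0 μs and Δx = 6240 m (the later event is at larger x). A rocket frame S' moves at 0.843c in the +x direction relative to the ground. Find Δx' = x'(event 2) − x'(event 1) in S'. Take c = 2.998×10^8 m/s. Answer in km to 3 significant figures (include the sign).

γ = 1/√(1 − 0.843²) = 1.8590
Δx' = γ(Δx − vΔt) = 1.8590 × (6240 m − 0.843×(2.998×10^8 m/s)×18.0×10^-6 s)
= 1.8590 × (1690.8 m) = 3.14 km

Δx' ≈ 3.14 km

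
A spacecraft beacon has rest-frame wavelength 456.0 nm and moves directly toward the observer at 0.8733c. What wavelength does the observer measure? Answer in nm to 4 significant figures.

λ_obs ≈ 118.6 nm

Relativistic Doppler: λ_obs = λ_src √((1−β)/(1+β))
= 456.0 × √(0.126700/1.87330) = 456.0 × 0.260067 = 118.6 nm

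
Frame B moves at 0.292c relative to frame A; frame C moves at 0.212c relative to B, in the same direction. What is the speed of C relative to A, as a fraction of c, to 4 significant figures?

u ≈ 0.4746c

Compose boost 2: (0.212 + 0.292)/(1 + 0.212×0.292) = 0.5040/1.06190 = 0.4746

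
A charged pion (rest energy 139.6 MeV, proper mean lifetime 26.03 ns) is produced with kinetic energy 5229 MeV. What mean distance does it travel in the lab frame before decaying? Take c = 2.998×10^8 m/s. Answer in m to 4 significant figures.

γ = 1 + K/(m₀c²) = 1 + 5229/139.6 = 38.4570
β = √(1 − 1/γ²) = 0.999662
Dilated lifetime: γτ₀ = 38.4570 × 26.03 ns = 1001.04 ns
d = βc·γτ₀ = 0.999662 × (2.998×10^8 m/s) × 1.00104×10^-6 s = 300.0 m

d ≈ 300.0 m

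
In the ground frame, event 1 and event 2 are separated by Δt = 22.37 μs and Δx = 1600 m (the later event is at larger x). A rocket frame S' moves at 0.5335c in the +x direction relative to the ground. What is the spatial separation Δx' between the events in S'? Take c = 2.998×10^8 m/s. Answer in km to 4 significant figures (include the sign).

γ = 1/√(1 − 0.5335²) = 1.18231
Δx' = γ(Δx − vΔt) = 1.18231 × (1600 m − 0.5335×(2.998×10^8 m/s)×22.37×10^-6 s)
= 1.18231 × (-1977.93 m) = -2.339 km

Δx' ≈ -2.339 km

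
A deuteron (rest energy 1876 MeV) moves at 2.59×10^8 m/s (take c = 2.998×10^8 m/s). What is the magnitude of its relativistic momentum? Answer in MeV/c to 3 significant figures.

β = v/c = 2.59×10^8 / 2.998×10^8 = 0.86391
γ = 1/√(1 − 0.86391²) = 1.9855
p = γβm₀c = 1.9855 × 0.86391 × 1876 MeV/c = 3220 MeV/c

p ≈ 3220 MeV/c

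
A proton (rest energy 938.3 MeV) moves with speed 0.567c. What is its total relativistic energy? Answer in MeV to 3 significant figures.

γ = 1/√(1 − 0.567²) = 1.2140
E = γm₀c² = 1.2140 × 938.3 MeV = 1140 MeV

E ≈ 1140 MeV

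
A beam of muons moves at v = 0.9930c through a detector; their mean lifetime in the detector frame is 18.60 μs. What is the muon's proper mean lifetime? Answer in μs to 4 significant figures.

γ = 1/√(1 − 0.9930²) = 8.46637
Proper time: τ₀ = Δt/γ = 18.60/8.46637 = 2.197 μs

τ₀ ≈ 2.197 μs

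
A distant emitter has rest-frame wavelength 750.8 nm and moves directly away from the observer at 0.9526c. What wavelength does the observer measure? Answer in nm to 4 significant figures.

λ_obs ≈ 4819 nm

Relativistic Doppler: λ_obs = λ_src √((1+β)/(1−β))
= 750.8 × √(1.95260/0.0474000) = 750.8 × 6.41826 = 4819 nm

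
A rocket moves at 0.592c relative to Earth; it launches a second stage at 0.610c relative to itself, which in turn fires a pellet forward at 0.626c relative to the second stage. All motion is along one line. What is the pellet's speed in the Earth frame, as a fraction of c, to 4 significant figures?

u ≈ 0.9718c

Compose boost 2: (0.610 + 0.592)/(1 + 0.610×0.592) = 1.202/1.36112 = 0.883096
Compose boost 3: (0.626 + 0.883096)/(1 + 0.626×0.883096) = 1.50910/1.55282 = 0.9718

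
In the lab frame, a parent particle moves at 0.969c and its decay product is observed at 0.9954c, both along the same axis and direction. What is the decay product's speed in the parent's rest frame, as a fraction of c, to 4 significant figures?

Inverse velocity addition: u' = (u − v)/(1 − uv/c²)
= (0.9954 − 0.969)/(1 − 0.9954×0.969) = 0.02640/0.0354574 = 0.7446

u' ≈ 0.7446c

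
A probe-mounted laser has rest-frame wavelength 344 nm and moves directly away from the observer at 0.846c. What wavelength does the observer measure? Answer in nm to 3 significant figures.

Relativistic Doppler: λ_obs = λ_src √((1+β)/(1−β))
= 344 × √(1.8460/0.15400) = 344 × 3.4622 = 1190 nm

λ_obs ≈ 1190 nm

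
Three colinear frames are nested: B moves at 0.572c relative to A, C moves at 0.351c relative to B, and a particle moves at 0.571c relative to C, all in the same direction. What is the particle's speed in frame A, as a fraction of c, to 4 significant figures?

Compose boost 2: (0.351 + 0.572)/(1 + 0.351×0.572) = 0.9230/1.20077 = 0.768672
Compose boost 3: (0.571 + 0.768672)/(1 + 0.571×0.768672) = 1.33967/1.43891 = 0.9310

u ≈ 0.9310c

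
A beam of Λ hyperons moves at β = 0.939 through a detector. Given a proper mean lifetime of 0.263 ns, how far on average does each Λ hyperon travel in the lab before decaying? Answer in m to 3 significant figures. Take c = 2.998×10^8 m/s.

γ = 1/√(1 − 0.939²) = 2.9077
Dilated lifetime: Δt = γτ₀ = 2.9077 × 0.263 ns = 0.76472 ns
d = vΔt = 0.939c × 0.76472 ns = 2.8151×10^8 m/s × 7.6472×10^-10 s = 0.215 m

d ≈ 0.215 m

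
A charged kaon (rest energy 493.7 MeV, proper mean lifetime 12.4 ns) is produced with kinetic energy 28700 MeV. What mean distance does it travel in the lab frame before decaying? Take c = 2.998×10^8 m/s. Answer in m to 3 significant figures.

d ≈ 220 m

γ = 1 + K/(m₀c²) = 1 + 28700/493.7 = 59.132
β = √(1 − 1/γ²) = 0.99986
Dilated lifetime: γτ₀ = 59.132 × 12.4 ns = 733.24 ns
d = βc·γτ₀ = 0.99986 × (2.998×10^8 m/s) × 7.3324×10^-7 s = 220 m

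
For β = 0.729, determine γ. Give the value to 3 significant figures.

γ ≈ 1.46

γ = 1/√(1 − β²) = 1/√(1 − 0.729²) = 1/√(0.46856) = 1.46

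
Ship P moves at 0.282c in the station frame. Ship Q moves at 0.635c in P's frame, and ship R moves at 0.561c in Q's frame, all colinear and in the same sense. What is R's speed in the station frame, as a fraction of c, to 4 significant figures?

Compose boost 2: (0.635 + 0.282)/(1 + 0.635×0.282) = 0.9170/1.17907 = 0.777732
Compose boost 3: (0.561 + 0.777732)/(1 + 0.561×0.777732) = 1.33873/1.43631 = 0.9321

u ≈ 0.9321c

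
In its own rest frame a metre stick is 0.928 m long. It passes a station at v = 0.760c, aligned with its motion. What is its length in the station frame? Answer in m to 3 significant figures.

γ = 1/√(1 − 0.760²) = 1.5386
Length contraction: L = L₀/γ = 0.928/1.5386 = 0.603 m

L ≈ 0.603 m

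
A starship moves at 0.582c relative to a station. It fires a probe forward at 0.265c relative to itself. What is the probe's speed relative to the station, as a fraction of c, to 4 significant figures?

Relativistic velocity addition: u = (u' + v)/(1 + u'v/c²)
= (0.265 + 0.582)/(1 + 0.265×0.582) = 0.8470/1.15423 = 0.7338

u ≈ 0.7338c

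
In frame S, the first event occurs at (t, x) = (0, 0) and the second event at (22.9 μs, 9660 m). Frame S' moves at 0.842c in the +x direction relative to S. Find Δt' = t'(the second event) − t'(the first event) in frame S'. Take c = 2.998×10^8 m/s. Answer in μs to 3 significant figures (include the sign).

γ = 1/√(1 − 0.842²) = 1.8536
Δt' = γ(Δt − vΔx/c²) = 1.8536 × (22.9 μs − 0.842×9660 m / (2.998×10^8 m/s))
= 1.8536 × (-4.2305 μs) = -7.84 μs

Δt' ≈ -7.84 μs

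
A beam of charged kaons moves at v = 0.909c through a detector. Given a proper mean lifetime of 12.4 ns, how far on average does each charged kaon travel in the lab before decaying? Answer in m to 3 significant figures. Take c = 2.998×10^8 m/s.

γ = 1/√(1 − 0.909²) = 2.3993
Dilated lifetime: Δt = γτ₀ = 2.3993 × 12.4 ns = 29.751 ns
d = vΔt = 0.909c × 29.751 ns = 2.7252×10^8 m/s × 2.9751×10^-8 s = 8.11 m

d ≈ 8.11 m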